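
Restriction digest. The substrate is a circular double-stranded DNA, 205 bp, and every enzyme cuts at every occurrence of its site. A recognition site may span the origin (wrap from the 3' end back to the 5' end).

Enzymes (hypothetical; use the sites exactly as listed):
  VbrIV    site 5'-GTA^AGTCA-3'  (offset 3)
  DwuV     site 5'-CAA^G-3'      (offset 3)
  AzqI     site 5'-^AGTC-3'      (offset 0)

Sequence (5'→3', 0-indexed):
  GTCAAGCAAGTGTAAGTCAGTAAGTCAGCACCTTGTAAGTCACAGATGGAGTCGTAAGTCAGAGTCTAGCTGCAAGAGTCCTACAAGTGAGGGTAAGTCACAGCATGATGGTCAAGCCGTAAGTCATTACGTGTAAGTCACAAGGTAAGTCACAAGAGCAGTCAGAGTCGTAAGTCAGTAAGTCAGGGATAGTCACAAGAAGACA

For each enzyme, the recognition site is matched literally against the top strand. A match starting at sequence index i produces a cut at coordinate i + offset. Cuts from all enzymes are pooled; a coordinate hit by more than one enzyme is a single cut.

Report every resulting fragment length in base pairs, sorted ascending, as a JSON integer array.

[1,4,4,4,5,6,6,6,6,6,7,7,8,8,8,8,8,9,10,10,12,13,14,15,20]

Scan for sites:
  VbrIV (GTAAGTCA, off=3): starts [11, 19, 34, 53, 92, 118, 132, 144, 169, 177] → cuts [14, 22, 37, 56, 95, 121, 135, 147, 172, 180]
  DwuV (CAAG, off=3): starts [2, 6, 72, 83, 112, 140, 152, 195] → cuts [5, 9, 75, 86, 115, 143, 155, 198]
  AzqI (AGTC, off=0): starts [14, 22, 37, 49, 56, 62, 76, 95, 121, 135, 147, 159, 165, 172, 180, 190, 204] → cuts [14, 22, 37, 49, 56, 62, 76, 95, 121, 135, 147, 159, 165, 172, 180, 190, 204]

Pooled cuts: [5, 9, 14, 22, 37, 49, 56, 62, 75, 76, 86, 95, 115, 121, 135, 143, 147, 155, 159, 165, 172, 180, 190, 198, 204]

Fragments:
  5→9: 4 bp
  9→14: 5 bp
  14→22: 8 bp
  22→37: 15 bp
  37→49: 12 bp
  49→56: 7 bp
  56→62: 6 bp
  62→75: 13 bp
  75→76: 1 bp
  76→86: 10 bp
  86→95: 9 bp
  95→115: 20 bp
  115→121: 6 bp
  121→135: 14 bp
  135→143: 8 bp
  143→147: 4 bp
  147→155: 8 bp
  155→159: 4 bp
  159→165: 6 bp
  165→172: 7 bp
  172→180: 8 bp
  180→190: 10 bp
  190→198: 8 bp
  198→204: 6 bp
  204→5 (wrap): 205-204+5 = 6 bp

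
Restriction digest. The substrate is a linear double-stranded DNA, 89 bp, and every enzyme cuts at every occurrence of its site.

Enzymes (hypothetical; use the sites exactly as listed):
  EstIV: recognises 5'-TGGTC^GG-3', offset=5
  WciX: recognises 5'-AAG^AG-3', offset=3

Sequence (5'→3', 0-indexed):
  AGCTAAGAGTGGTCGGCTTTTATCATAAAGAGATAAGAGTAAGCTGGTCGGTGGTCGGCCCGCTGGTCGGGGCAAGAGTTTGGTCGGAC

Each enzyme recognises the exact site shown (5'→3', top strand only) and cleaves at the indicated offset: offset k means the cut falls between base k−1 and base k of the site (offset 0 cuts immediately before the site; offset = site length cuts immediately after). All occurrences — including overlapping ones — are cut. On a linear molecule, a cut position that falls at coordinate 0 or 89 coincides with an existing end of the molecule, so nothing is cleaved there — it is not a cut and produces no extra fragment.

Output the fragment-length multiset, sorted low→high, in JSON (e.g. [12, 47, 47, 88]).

[4,7,7,7,7,8,9,12,12,16]

Site scan:
  EstIV TGGTCGG/5: at [9, 44, 51, 63, 80] ⇒ [14, 49, 56, 68, 85]
  WciX AAGAG/3: at [4, 27, 34, 73] ⇒ [7, 30, 37, 76]

All cut coordinates (distinct, sorted): [7, 14, 30, 37, 49, 56, 68, 76, 85]

Fragments:
  [0,7): 7 bp
  [7,14): 7 bp
  [14,30): 16 bp
  [30,37): 7 bp
  [37,49): 12 bp
  [49,56): 7 bp
  [56,68): 12 bp
  [68,76): 8 bp
  [76,85): 9 bp
  [85,89): 4 bp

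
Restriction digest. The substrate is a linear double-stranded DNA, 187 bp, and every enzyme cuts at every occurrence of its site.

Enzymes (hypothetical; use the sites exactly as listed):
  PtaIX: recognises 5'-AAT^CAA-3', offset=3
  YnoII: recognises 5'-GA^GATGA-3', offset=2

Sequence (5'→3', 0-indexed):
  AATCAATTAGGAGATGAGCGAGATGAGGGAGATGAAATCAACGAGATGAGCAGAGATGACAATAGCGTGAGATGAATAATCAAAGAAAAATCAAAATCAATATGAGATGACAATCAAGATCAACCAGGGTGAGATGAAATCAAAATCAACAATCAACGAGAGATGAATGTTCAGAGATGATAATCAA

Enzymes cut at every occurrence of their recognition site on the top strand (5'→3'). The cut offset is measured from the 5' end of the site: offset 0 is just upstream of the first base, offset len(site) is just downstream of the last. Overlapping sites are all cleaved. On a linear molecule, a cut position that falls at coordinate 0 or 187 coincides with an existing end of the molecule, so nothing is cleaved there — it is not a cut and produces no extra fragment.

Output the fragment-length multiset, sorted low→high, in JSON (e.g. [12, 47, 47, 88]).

Scan for sites:
  PtaIX AATCAA/3: at [0, 35, 77, 88, 94, 111, 137, 143, 150, 181] ⇒ [3, 38, 80, 91, 97, 114, 140, 146, 153, 184]
  YnoII GAGATGA/2: at [10, 19, 28, 42, 52, 68, 103, 130, 159, 173] ⇒ [12, 21, 30, 44, 54, 70, 105, 132, 161, 175]

All cut coordinates (distinct, sorted): [3, 12, 21, 30, 38, 44, 54, 70, 80, 91, 97, 105, 114, 132, 140, 146, 153, 161, 175, 184]

Fragments:
  [0,3): 3 bp
  [3,12): 9 bp
  [12,21): 9 bp
  [21,30): 9 bp
  [30,38): 8 bp
  [38,44): 6 bp
  [44,54): 10 bp
  [54,70): 16 bp
  [70,80): 10 bp
  [80,91): 11 bp
  [91,97): 6 bp
  [97,105): 8 bp
  [105,114): 9 bp
  [114,132): 18 bp
  [132,140): 8 bp
  [140,146): 6 bp
  [146,153): 7 bp
  [153,161): 8 bp
  [161,175): 14 bp
  [175,184): 9 bp
  [184,187): 3 bp

[3,3,6,6,6,7,8,8,8,8,9,9,9,9,9,10,10,11,14,16,18]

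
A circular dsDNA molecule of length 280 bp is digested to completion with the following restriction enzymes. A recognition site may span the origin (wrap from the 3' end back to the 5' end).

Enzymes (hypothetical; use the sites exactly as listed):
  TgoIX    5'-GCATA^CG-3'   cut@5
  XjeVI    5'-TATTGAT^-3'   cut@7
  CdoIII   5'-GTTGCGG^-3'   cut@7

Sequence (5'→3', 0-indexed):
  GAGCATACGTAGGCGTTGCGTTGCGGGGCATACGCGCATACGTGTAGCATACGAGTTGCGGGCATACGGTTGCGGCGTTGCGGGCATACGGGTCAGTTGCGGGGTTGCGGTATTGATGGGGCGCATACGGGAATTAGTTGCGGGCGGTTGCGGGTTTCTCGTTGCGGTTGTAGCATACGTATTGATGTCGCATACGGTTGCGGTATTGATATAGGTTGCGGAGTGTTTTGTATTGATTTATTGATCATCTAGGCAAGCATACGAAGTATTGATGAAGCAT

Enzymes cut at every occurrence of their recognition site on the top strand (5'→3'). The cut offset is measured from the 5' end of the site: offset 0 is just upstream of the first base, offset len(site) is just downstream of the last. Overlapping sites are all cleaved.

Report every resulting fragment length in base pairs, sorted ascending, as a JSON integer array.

Scan for sites:
  TgoIX (GCATACG, off=5): starts [2, 27, 35, 46, 61, 83, 122, 172, 189, 256] → cuts [7, 32, 40, 51, 66, 88, 127, 177, 194, 261]
  XjeVI (TATTGAT, off=7): starts [110, 179, 203, 230, 238, 266] → cuts [117, 186, 210, 237, 245, 273]
  CdoIII (GTTGCGG, off=7): starts [19, 54, 68, 76, 95, 103, 136, 146, 160, 196, 214] → cuts [26, 61, 75, 83, 102, 110, 143, 153, 167, 203, 221]

Pooled cuts: [7, 26, 32, 40, 51, 61, 66, 75, 83, 88, 102, 110, 117, 127, 143, 153, 167, 177, 186, 194, 203, 210, 221, 237, 245, 261, 273]

Fragment lengths:
  7→26: 19 bp
  26→32: 6 bp
  32→40: 8 bp
  40→51: 11 bp
  51→61: 10 bp
  61→66: 5 bp
  66→75: 9 bp
  75→83: 8 bp
  83→88: 5 bp
  88→102: 14 bp
  102→110: 8 bp
  110→117: 7 bp
  117→127: 10 bp
  127→143: 16 bp
  143→153: 10 bp
  153→167: 14 bp
  167→177: 10 bp
  177→186: 9 bp
  186→194: 8 bp
  194→203: 9 bp
  203→210: 7 bp
  210→221: 11 bp
  221→237: 16 bp
  237→245: 8 bp
  245→261: 16 bp
  261→273: 12 bp
  273→7 (wrap): 280-273+7 = 14 bp

[5,5,6,7,7,8,8,8,8,8,9,9,9,10,10,10,10,11,11,12,14,14,14,16,16,16,19]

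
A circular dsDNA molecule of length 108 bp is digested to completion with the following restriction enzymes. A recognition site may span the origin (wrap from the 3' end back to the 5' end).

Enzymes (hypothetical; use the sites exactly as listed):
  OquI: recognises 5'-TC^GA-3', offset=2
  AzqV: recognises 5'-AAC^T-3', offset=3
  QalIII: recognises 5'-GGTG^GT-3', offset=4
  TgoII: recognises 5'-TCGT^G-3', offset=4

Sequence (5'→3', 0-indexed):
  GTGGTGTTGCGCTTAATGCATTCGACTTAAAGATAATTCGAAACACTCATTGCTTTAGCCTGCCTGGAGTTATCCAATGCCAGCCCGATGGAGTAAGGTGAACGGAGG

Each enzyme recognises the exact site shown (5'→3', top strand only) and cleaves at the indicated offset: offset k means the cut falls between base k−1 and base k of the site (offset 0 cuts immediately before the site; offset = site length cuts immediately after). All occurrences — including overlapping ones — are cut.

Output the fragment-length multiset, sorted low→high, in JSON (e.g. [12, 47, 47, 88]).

Site scan:
  OquI TCGA/2: at [21, 37] ⇒ [23, 39]
  AzqV (AACT, off=3): no sites
  QalIII GGTGGT/4: at [107] ⇒ [3]
  TgoII (TCGTG, off=4): no sites

All cut coordinates (distinct, sorted): [3, 23, 39]

Fragment lengths:
  3→23: 20 bp
  23→39: 16 bp
  39→3 (wrap): 108-39+3 = 72 bp

[16,20,72]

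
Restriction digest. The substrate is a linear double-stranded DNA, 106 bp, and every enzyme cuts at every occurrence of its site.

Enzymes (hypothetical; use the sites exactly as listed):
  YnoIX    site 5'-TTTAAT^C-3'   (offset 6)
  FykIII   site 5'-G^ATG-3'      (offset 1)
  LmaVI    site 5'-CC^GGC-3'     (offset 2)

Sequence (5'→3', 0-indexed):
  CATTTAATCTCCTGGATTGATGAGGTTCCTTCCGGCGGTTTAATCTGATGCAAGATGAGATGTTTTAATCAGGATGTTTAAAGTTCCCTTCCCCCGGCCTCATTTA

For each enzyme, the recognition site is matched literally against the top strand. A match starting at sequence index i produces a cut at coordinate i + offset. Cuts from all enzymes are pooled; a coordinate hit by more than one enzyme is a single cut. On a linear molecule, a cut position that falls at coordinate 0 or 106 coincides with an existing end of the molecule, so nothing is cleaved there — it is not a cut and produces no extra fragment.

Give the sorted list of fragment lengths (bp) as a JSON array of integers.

Per-enzyme occurrences:
  YnoIX (TTTAATC, off=6): starts [2, 38, 63] → cuts [8, 44, 69]
  FykIII (GATG, off=1): starts [18, 46, 53, 58, 72] → cuts [19, 47, 54, 59, 73]
  LmaVI (CCGGC, off=2): starts [31, 93] → cuts [33, 95]

All cut coordinates (distinct, sorted): [8, 19, 33, 44, 47, 54, 59, 69, 73, 95]

Fragment lengths:
  [0,8): 8 bp
  [8,19): 11 bp
  [19,33): 14 bp
  [33,44): 11 bp
  [44,47): 3 bp
  [47,54): 7 bp
  [54,59): 5 bp
  [59,69): 10 bp
  [69,73): 4 bp
  [73,95): 22 bp
  [95,106): 11 bp

[3,4,5,7,8,10,11,11,11,14,22]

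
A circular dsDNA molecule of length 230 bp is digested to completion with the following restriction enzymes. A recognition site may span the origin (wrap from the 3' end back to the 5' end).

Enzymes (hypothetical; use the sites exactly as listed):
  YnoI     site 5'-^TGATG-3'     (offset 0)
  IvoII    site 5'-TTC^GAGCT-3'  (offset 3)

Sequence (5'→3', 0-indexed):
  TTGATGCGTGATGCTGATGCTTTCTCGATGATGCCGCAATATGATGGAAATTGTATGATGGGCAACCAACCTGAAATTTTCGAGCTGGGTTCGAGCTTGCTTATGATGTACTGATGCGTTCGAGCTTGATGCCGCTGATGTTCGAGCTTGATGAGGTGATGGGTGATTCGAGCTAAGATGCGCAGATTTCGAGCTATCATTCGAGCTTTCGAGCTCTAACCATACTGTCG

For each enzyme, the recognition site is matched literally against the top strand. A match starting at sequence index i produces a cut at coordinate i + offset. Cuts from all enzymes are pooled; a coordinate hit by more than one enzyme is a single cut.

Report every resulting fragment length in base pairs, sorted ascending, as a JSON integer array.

Per-enzyme occurrences:
  YnoI (TGATG, off=0): starts [1, 8, 14, 28, 41, 55, 103, 111, 126, 135, 148, 156] → cuts [1, 8, 14, 28, 41, 55, 103, 111, 126, 135, 148, 156]
  IvoII (TTCGAGCT, off=3): starts [78, 89, 118, 140, 166, 187, 199, 207] → cuts [81, 92, 121, 143, 169, 190, 202, 210]

All cut coordinates (distinct, sorted): [1, 8, 14, 28, 41, 55, 81, 92, 103, 111, 121, 126, 135, 143, 148, 156, 169, 190, 202, 210]

Fragments:
  1→8: 7 bp
  8→14: 6 bp
  14→28: 14 bp
  28→41: 13 bp
  41→55: 14 bp
  55→81: 26 bp
  81→92: 11 bp
  92→103: 11 bp
  103→111: 8 bp
  111→121: 10 bp
  121→126: 5 bp
  126→135: 9 bp
  135→143: 8 bp
  143→148: 5 bp
  148→156: 8 bp
  156→169: 13 bp
  169→190: 21 bp
  190→202: 12 bp
  202→210: 8 bp
  210→1 (wrap): 230-210+1 = 21 bp

[5,5,6,7,8,8,8,8,9,10,11,11,12,13,13,14,14,21,21,26]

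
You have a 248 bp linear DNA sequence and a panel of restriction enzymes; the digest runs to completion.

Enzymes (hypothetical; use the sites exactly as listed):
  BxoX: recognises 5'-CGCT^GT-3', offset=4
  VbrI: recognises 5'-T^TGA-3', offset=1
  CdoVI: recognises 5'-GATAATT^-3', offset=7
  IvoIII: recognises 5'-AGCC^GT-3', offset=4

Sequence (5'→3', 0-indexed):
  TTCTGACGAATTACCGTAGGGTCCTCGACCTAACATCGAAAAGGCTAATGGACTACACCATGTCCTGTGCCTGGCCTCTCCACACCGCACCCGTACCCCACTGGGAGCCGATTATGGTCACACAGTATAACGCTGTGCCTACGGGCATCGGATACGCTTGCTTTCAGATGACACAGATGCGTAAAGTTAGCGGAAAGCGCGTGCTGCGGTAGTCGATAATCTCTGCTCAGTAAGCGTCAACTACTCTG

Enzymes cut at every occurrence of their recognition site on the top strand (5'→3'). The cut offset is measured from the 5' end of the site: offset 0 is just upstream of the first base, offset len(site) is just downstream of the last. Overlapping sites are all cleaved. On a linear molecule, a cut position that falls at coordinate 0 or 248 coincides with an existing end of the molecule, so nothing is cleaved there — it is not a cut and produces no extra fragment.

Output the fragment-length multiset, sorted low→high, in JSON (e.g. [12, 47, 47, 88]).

[114,134]

Site scan:
  BxoX (CGCTGT, off=4): starts [130] → cuts [134]
  VbrI (TTGA, off=1): no sites
  CdoVI (GATAATT, off=7): no sites
  IvoIII (AGCCGT, off=4): no sites

All cut coordinates (distinct, sorted): [134]

Fragments:
  [0,134): 134 bp
  [134,248): 114 bp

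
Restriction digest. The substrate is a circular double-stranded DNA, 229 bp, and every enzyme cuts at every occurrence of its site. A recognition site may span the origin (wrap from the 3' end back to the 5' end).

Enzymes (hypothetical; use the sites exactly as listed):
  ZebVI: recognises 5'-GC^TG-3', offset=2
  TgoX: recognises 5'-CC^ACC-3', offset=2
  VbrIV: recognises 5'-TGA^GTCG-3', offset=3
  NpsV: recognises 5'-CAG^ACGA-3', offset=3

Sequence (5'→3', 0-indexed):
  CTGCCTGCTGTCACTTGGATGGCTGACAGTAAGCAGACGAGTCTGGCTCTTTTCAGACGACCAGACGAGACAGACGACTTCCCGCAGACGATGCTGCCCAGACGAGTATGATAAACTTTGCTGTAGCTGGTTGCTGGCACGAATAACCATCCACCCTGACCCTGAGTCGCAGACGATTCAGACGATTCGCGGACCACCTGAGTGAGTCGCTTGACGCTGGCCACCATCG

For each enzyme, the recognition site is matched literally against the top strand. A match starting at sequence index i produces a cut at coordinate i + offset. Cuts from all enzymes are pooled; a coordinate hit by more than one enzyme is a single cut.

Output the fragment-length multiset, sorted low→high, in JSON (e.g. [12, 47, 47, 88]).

Scan for sites:
  ZebVI (GCTG, off=2): starts [6, 21, 92, 119, 125, 132, 215, 228] → cuts [1, 8, 23, 94, 121, 127, 134, 217]
  TgoX (CCACC, off=2): starts [150, 193, 220] → cuts [152, 195, 222]
  VbrIV (TGAGTCG, off=3): starts [162, 202] → cuts [165, 205]
  NpsV (CAGACGA, off=3): starts [33, 53, 61, 70, 84, 98, 169, 178] → cuts [36, 56, 64, 73, 87, 101, 172, 181]

All cut coordinates (distinct, sorted): [1, 8, 23, 36, 56, 64, 73, 87, 94, 101, 121, 127, 134, 152, 165, 172, 181, 195, 205, 217, 222]

Fragment lengths:
  1→8: 7 bp
  8→23: 15 bp
  23→36: 13 bp
  36→56: 20 bp
  56→64: 8 bp
  64→73: 9 bp
  73→87: 14 bp
  87→94: 7 bp
  94→101: 7 bp
  101→121: 20 bp
  121→127: 6 bp
  127→134: 7 bp
  134→152: 18 bp
  152→165: 13 bp
  165→172: 7 bp
  172→181: 9 bp
  181→195: 14 bp
  195→205: 10 bp
  205→217: 12 bp
  217→222: 5 bp
  222→1 (wrap): 229-222+1 = 8 bp

[5,6,7,7,7,7,7,8,8,9,9,10,12,13,13,14,14,15,18,20,20]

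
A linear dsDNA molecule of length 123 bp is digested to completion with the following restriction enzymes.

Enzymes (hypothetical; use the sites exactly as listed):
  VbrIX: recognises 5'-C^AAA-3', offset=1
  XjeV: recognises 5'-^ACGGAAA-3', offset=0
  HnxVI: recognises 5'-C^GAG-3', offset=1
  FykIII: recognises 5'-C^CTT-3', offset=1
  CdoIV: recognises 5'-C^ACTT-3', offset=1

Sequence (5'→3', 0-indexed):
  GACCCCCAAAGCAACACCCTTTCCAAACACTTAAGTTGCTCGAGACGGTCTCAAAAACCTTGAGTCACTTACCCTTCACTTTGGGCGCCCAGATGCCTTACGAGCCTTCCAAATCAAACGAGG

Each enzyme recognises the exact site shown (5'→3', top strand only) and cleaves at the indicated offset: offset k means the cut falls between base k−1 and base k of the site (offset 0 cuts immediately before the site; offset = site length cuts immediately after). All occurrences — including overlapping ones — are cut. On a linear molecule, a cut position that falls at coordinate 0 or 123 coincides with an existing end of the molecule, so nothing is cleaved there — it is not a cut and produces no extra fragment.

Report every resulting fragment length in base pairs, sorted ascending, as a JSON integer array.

[4,4,4,4,4,5,5,5,6,6,7,7,8,11,11,13,19]

Site scan:
  VbrIX (CAAA, off=1): starts [6, 23, 51, 109, 114] → cuts [7, 24, 52, 110, 115]
  XjeV (ACGGAAA, off=0): no sites
  HnxVI (CGAG, off=1): starts [40, 100, 118] → cuts [41, 101, 119]
  FykIII (CCTT, off=1): starts [17, 57, 72, 95, 104] → cuts [18, 58, 73, 96, 105]
  CdoIV (CACTT, off=1): starts [27, 65, 76] → cuts [28, 66, 77]

All cut coordinates (distinct, sorted): [7, 18, 24, 28, 41, 52, 58, 66, 73, 77, 96, 101, 105, 110, 115, 119]

Fragments:
  [0,7): 7 bp
  [7,18): 11 bp
  [18,24): 6 bp
  [24,28): 4 bp
  [28,41): 13 bp
  [41,52): 11 bp
  [52,58): 6 bp
  [58,66): 8 bp
  [66,73): 7 bp
  [73,77): 4 bp
  [77,96): 19 bp
  [96,101): 5 bp
  [101,105): 4 bp
  [105,110): 5 bp
  [110,115): 5 bp
  [115,119): 4 bp
  [119,123): 4 bp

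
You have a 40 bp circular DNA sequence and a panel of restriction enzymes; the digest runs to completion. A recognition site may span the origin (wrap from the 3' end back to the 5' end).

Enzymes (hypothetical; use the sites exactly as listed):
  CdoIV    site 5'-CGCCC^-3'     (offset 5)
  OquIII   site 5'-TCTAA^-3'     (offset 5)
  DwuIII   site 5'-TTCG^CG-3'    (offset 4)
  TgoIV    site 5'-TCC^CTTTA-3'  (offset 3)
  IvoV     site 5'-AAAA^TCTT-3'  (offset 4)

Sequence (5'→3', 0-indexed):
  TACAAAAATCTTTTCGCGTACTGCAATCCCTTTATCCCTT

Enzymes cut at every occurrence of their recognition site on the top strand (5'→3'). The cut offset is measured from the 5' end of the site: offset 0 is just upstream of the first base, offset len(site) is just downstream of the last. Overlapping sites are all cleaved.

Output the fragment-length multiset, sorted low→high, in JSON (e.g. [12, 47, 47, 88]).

[8,8,11,13]

Per-enzyme occurrences:
  CdoIV (CGCCC, off=5): no sites
  OquIII (TCTAA, off=5): no sites
  DwuIII (TTCGCG, off=4): starts [12] → cuts [16]
  TgoIV (TCCCTTTA, off=3): starts [26, 34] → cuts [29, 37]
  IvoV (AAAATCTT, off=4): starts [4] → cuts [8]

Pooled cuts: [8, 16, 29, 37]

Fragments:
  8→16: 8 bp
  16→29: 13 bp
  29→37: 8 bp
  37→8 (wrap): 40-37+8 = 11 bp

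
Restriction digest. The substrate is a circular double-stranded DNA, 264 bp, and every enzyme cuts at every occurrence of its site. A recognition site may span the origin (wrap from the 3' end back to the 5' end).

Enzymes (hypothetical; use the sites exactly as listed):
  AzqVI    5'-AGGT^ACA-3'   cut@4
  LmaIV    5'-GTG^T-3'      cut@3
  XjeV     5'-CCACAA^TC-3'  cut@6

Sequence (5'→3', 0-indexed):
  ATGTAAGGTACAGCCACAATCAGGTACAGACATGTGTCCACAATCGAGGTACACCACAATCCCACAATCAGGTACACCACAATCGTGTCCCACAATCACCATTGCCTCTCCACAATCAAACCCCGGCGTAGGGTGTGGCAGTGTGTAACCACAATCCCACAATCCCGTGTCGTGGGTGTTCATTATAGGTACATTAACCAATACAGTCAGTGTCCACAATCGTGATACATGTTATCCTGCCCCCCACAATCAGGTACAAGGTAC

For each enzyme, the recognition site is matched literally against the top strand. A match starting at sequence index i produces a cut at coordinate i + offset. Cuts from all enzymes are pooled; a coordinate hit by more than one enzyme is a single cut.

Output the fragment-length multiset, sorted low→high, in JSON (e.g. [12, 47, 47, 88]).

Per-enzyme occurrences:
  AzqVI (AGGTACA, off=4): starts [5, 21, 46, 69, 186, 251, 258] → cuts [9, 25, 50, 73, 190, 255, 262]
  LmaIV (GTGT, off=3): starts [33, 84, 132, 140, 142, 166, 175, 209] → cuts [36, 87, 135, 143, 145, 169, 178, 212]
  XjeV (CCACAATC, off=6): starts [13, 37, 53, 61, 76, 89, 109, 148, 156, 213, 243] → cuts [19, 43, 59, 67, 82, 95, 115, 154, 162, 219, 249]

Pooled cuts: [9, 19, 25, 36, 43, 50, 59, 67, 73, 82, 87, 95, 115, 135, 143, 145, 154, 162, 169, 178, 190, 212, 219, 249, 255, 262]

Fragment lengths:
  9→19: 10 bp
  19→25: 6 bp
  25→36: 11 bp
  36→43: 7 bp
  43→50: 7 bp
  50→59: 9 bp
  59→67: 8 bp
  67→73: 6 bp
  73→82: 9 bp
  82→87: 5 bp
  87→95: 8 bp
  95→115: 20 bp
  115→135: 20 bp
  135→143: 8 bp
  143→145: 2 bp
  145→154: 9 bp
  154→162: 8 bp
  162→169: 7 bp
  169→178: 9 bp
  178→190: 12 bp
  190→212: 22 bp
  212→219: 7 bp
  219→249: 30 bp
  249→255: 6 bp
  255→262: 7 bp
  262→9 (wrap): 264-262+9 = 11 bp

[2,5,6,6,6,7,7,7,7,7,8,8,8,8,9,9,9,9,10,11,11,12,20,20,22,30]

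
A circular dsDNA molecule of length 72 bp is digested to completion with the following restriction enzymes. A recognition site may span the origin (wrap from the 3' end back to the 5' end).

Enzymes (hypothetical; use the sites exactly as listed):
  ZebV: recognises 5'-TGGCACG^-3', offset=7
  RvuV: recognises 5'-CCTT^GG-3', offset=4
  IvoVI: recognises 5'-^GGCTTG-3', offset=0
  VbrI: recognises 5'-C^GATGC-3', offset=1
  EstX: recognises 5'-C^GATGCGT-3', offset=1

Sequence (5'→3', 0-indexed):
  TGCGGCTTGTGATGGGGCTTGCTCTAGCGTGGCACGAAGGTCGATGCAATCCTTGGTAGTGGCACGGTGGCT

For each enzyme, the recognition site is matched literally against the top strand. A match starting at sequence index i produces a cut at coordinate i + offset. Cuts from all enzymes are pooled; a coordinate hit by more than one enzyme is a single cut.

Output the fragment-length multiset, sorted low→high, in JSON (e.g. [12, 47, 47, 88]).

Site scan:
  ZebV (TGGCACG, off=7): starts [29, 59] → cuts [36, 66]
  RvuV (CCTTGG, off=4): starts [50] → cuts [54]
  IvoVI (GGCTTG, off=0): starts [3, 15, 68] → cuts [3, 15, 68]
  VbrI (CGATGC, off=1): starts [41] → cuts [42]
  EstX (CGATGCGT, off=1): no sites

All cut coordinates (distinct, sorted): [3, 15, 36, 42, 54, 66, 68]

Fragment lengths:
  3→15: 12 bp
  15→36: 21 bp
  36→42: 6 bp
  42→54: 12 bp
  54→66: 12 bp
  66→68: 2 bp
  68→3 (wrap): 72-68+3 = 7 bp

[2,6,7,12,12,12,21]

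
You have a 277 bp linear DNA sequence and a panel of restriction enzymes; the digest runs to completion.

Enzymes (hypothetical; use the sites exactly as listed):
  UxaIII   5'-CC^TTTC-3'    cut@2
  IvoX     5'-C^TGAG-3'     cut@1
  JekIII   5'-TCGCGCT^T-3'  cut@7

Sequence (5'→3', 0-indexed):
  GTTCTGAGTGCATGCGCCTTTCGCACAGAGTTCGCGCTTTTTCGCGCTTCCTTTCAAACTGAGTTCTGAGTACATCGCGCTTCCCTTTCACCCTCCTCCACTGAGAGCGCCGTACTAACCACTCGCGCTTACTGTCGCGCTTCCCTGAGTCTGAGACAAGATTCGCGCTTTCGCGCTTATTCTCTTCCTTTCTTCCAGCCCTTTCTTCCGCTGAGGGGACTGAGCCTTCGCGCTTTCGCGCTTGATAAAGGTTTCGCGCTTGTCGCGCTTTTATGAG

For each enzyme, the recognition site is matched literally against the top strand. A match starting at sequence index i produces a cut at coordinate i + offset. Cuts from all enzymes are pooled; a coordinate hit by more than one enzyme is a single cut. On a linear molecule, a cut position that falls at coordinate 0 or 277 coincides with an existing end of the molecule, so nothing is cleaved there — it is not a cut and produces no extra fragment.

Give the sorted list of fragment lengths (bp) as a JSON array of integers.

Per-enzyme occurrences:
  UxaIII (CCTTTC, off=2): starts [16, 49, 83, 186, 199] → cuts [18, 51, 85, 188, 201]
  IvoX (CTGAG, off=1): starts [3, 58, 65, 100, 144, 150, 210, 219] → cuts [4, 59, 66, 101, 145, 151, 211, 220]
  JekIII (TCGCGCTT, off=7): starts [31, 41, 74, 122, 134, 162, 170, 227, 235, 253, 262] → cuts [38, 48, 81, 129, 141, 169, 177, 234, 242, 260, 269]

All cut coordinates (distinct, sorted): [4, 18, 38, 48, 51, 59, 66, 81, 85, 101, 129, 141, 145, 151, 169, 177, 188, 201, 211, 220, 234, 242, 260, 269]

Fragment lengths:
  [0,4): 4 bp
  [4,18): 14 bp
  [18,38): 20 bp
  [38,48): 10 bp
  [48,51): 3 bp
  [51,59): 8 bp
  [59,66): 7 bp
  [66,81): 15 bp
  [81,85): 4 bp
  [85,101): 16 bp
  [101,129): 28 bp
  [129,141): 12 bp
  [141,145): 4 bp
  [145,151): 6 bp
  [151,169): 18 bp
  [169,177): 8 bp
  [177,188): 11 bp
  [188,201): 13 bp
  [201,211): 10 bp
  [211,220): 9 bp
  [220,234): 14 bp
  [234,242): 8 bp
  [242,260): 18 bp
  [260,269): 9 bp
  [269,277): 8 bp

[3,4,4,4,6,7,8,8,8,8,9,9,10,10,11,12,13,14,14,15,16,18,18,20,28]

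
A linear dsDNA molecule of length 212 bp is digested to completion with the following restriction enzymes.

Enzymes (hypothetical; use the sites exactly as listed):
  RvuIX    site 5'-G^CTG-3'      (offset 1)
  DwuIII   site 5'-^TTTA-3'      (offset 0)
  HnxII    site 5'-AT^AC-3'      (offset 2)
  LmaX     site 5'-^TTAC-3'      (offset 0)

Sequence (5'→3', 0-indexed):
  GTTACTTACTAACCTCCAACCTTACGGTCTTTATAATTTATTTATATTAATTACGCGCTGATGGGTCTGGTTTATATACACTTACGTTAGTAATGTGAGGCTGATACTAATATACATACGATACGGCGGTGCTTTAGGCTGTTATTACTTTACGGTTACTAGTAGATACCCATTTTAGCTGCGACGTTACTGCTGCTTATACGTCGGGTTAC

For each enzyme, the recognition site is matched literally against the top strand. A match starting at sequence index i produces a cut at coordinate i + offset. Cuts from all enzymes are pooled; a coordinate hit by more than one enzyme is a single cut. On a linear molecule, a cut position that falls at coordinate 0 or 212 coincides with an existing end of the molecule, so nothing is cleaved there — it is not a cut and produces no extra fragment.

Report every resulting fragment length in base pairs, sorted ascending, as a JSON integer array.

Scan for sites:
  RvuIX GCTG/1: at [56, 99, 137, 177, 191] ⇒ [57, 100, 138, 178, 192]
  DwuIII TTTA/0: at [29, 36, 40, 70, 132, 148, 173] ⇒ [29, 36, 40, 70, 132, 148, 173]
  HnxII ATAC/2: at [75, 103, 111, 115, 120, 165, 198] ⇒ [77, 105, 113, 117, 122, 167, 200]
  LmaX TTAC/0: at [1, 5, 21, 50, 81, 144, 149, 155, 186, 208] ⇒ [1, 5, 21, 50, 81, 144, 149, 155, 186, 208]

All cut coordinates (distinct, sorted): [1, 5, 21, 29, 36, 40, 50, 57, 70, 77, 81, 100, 105, 113, 117, 122, 132, 138, 144, 148, 149, 155, 167, 173, 178, 186, 192, 200, 208]

Fragment lengths:
  [0,1): 1 bp
  [1,5): 4 bp
  [5,21): 16 bp
  [21,29): 8 bp
  [29,36): 7 bp
  [36,40): 4 bp
  [40,50): 10 bp
  [50,57): 7 bp
  [57,70): 13 bp
  [70,77): 7 bp
  [77,81): 4 bp
  [81,100): 19 bp
  [100,105): 5 bp
  [105,113): 8 bp
  [113,117): 4 bp
  [117,122): 5 bp
  [122,132): 10 bp
  [132,138): 6 bp
  [138,144): 6 bp
  [144,148): 4 bp
  [148,149): 1 bp
  [149,155): 6 bp
  [155,167): 12 bp
  [167,173): 6 bp
  [173,178): 5 bp
  [178,186): 8 bp
  [186,192): 6 bp
  [192,200): 8 bp
  [200,208): 8 bp
  [208,212): 4 bp

[1,1,4,4,4,4,4,4,5,5,5,6,6,6,6,6,7,7,7,8,8,8,8,8,10,10,12,13,16,19]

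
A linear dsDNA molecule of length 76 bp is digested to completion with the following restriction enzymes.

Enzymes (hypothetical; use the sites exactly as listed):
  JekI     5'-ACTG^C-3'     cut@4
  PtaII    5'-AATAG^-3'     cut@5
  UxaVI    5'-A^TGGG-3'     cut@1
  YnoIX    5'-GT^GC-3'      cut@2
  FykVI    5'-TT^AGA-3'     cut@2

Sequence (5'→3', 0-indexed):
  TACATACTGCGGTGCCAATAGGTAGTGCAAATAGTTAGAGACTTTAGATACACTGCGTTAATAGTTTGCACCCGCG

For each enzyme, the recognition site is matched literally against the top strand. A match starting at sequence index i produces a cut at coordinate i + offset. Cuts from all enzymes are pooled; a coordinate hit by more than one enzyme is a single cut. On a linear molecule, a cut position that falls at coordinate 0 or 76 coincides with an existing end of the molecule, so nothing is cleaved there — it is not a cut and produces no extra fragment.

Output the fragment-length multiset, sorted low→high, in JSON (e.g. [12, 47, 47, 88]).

[2,4,5,8,8,9,9,9,10,12]

Per-enzyme occurrences:
  JekI (ACTGC, off=4): starts [5, 51] → cuts [9, 55]
  PtaII (AATAG, off=5): starts [16, 29, 59] → cuts [21, 34, 64]
  UxaVI (ATGGG, off=1): no sites
  YnoIX (GTGC, off=2): starts [11, 24] → cuts [13, 26]
  FykVI (TTAGA, off=2): starts [34, 43] → cuts [36, 45]

Pooled cuts: [9, 13, 21, 26, 34, 36, 45, 55, 64]

Fragments:
  [0,9): 9 bp
  [9,13): 4 bp
  [13,21): 8 bp
  [21,26): 5 bp
  [26,34): 8 bp
  [34,36): 2 bp
  [36,45): 9 bp
  [45,55): 10 bp
  [55,64): 9 bp
  [64,76): 12 bp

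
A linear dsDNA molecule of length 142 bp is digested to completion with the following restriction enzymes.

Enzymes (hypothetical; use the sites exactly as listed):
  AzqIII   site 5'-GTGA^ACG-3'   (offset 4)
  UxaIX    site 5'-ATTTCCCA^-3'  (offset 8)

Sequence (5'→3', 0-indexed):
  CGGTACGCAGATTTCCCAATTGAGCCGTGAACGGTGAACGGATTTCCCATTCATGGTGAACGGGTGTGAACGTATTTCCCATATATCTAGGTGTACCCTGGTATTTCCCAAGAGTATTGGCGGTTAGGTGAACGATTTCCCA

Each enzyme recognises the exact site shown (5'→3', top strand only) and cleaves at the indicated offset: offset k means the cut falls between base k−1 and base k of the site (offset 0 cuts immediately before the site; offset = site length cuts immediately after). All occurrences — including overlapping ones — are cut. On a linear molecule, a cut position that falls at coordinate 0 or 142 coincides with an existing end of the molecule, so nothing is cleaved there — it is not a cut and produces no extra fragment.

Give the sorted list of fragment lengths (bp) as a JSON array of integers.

Site scan:
  AzqIII GTGAACG/4: at [26, 33, 55, 65, 127] ⇒ [30, 37, 59, 69, 131]
  UxaIX ATTTCCCA/8: at [10, 41, 73, 102, 134] ⇒ [18, 49, 81, 110] (position 142 is a terminus of the linear molecule — no cut)

All cut coordinates (distinct, sorted): [18, 30, 37, 49, 59, 69, 81, 110, 131]

Fragments:
  [0,18): 18 bp
  [18,30): 12 bp
  [30,37): 7 bp
  [37,49): 12 bp
  [49,59): 10 bp
  [59,69): 10 bp
  [69,81): 12 bp
  [81,110): 29 bp
  [110,131): 21 bp
  [131,142): 11 bp

[7,10,10,11,12,12,12,18,21,29]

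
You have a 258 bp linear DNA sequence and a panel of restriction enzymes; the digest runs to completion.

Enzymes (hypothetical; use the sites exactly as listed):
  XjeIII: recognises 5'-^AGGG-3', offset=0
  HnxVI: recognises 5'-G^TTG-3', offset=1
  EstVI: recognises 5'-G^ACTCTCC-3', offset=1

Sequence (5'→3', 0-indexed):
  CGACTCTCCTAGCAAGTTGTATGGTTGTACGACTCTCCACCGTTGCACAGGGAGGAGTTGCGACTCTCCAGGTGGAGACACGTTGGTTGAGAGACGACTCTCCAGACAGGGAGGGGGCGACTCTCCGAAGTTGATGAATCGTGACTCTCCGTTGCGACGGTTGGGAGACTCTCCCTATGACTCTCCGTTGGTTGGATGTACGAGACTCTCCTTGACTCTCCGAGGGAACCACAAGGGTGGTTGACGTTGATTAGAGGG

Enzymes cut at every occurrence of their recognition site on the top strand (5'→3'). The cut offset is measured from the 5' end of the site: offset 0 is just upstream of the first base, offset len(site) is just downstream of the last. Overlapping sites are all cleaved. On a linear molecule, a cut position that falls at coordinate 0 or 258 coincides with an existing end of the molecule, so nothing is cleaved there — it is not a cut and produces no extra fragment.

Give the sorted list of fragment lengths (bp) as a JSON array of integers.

[2,4,4,4,4,5,6,6,7,7,7,8,8,8,8,8,8,9,9,10,10,11,11,11,11,12,13,13,14,20]

Site scan:
  XjeIII (AGGG, off=0): starts [48, 107, 111, 222, 233, 254] → cuts [48, 107, 111, 222, 233, 254]
  HnxVI (GTTG, off=1): starts [15, 23, 41, 56, 81, 85, 129, 150, 159, 186, 190, 239, 245] → cuts [16, 24, 42, 57, 82, 86, 130, 151, 160, 187, 191, 240, 246]
  EstVI (GACTCTCC, off=1): starts [1, 30, 61, 95, 118, 142, 166, 178, 203, 213] → cuts [2, 31, 62, 96, 119, 143, 167, 179, 204, 214]

Pooled cuts: [2, 16, 24, 31, 42, 48, 57, 62, 82, 86, 96, 107, 111, 119, 130, 143, 151, 160, 167, 179, 187, 191, 204, 214, 222, 233, 240, 246, 254]

Fragments:
  [0,2): 2 bp
  [2,16): 14 bp
  [16,24): 8 bp
  [24,31): 7 bp
  [31,42): 11 bp
  [42,48): 6 bp
  [48,57): 9 bp
  [57,62): 5 bp
  [62,82): 20 bp
  [82,86): 4 bp
  [86,96): 10 bp
  [96,107): 11 bp
  [107,111): 4 bp
  [111,119): 8 bp
  [119,130): 11 bp
  [130,143): 13 bp
  [143,151): 8 bp
  [151,160): 9 bp
  [160,167): 7 bp
  [167,179): 12 bp
  [179,187): 8 bp
  [187,191): 4 bp
  [191,204): 13 bp
  [204,214): 10 bp
  [214,222): 8 bp
  [222,233): 11 bp
  [233,240): 7 bp
  [240,246): 6 bp
  [246,254): 8 bp
  [254,258): 4 bp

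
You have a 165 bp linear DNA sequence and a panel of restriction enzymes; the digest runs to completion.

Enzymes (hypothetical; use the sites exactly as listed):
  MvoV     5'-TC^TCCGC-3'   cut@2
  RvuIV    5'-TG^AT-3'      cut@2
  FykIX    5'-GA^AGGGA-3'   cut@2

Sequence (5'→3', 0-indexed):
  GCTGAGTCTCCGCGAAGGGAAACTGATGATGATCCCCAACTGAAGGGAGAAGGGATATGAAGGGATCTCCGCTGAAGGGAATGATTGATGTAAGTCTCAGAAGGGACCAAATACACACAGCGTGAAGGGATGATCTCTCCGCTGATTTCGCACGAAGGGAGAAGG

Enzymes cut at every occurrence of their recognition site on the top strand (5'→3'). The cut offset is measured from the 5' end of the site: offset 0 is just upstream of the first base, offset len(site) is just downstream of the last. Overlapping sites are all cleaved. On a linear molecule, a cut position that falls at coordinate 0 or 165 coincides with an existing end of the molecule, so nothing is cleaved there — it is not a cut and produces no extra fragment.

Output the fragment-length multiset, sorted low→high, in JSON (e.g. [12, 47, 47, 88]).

[3,3,4,5,7,7,7,7,7,8,8,8,10,10,10,11,12,14,24]

Scan for sites:
  MvoV TCTCCGC/2: at [6, 65, 135] ⇒ [8, 67, 137]
  RvuIV TGAT/2: at [23, 26, 29, 81, 85, 130, 142] ⇒ [25, 28, 31, 83, 87, 132, 144]
  FykIX GAAGGGA/2: at [13, 41, 48, 58, 73, 99, 123, 153] ⇒ [15, 43, 50, 60, 75, 101, 125, 155]

All cut coordinates (distinct, sorted): [8, 15, 25, 28, 31, 43, 50, 60, 67, 75, 83, 87, 101, 125, 132, 137, 144, 155]

Fragments:
  [0,8): 8 bp
  [8,15): 7 bp
  [15,25): 10 bp
  [25,28): 3 bp
  [28,31): 3 bp
  [31,43): 12 bp
  [43,50): 7 bp
  [50,60): 10 bp
  [60,67): 7 bp
  [67,75): 8 bp
  [75,83): 8 bp
  [83,87): 4 bp
  [87,101): 14 bp
  [101,125): 24 bp
  [125,132): 7 bp
  [132,137): 5 bp
  [137,144): 7 bp
  [144,155): 11 bp
  [155,165): 10 bp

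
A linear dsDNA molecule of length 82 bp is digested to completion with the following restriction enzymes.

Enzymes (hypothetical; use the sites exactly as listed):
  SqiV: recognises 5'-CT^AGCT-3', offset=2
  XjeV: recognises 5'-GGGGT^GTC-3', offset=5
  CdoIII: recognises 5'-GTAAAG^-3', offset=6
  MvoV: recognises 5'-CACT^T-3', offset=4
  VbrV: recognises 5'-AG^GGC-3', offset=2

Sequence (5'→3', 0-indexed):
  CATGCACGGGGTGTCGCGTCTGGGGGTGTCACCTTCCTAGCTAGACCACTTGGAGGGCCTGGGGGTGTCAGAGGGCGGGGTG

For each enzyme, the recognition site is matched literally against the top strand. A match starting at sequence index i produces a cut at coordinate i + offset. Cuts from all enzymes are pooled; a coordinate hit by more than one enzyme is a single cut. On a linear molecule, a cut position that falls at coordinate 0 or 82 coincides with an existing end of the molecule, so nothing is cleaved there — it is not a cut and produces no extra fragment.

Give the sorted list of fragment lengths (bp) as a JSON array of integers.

Per-enzyme occurrences:
  SqiV CTAGCT/2: at [36] ⇒ [38]
  XjeV GGGGTGTC/5: at [7, 22, 61] ⇒ [12, 27, 66]
  CdoIII (GTAAAG, off=6): no sites
  MvoV CACTT/4: at [46] ⇒ [50]
  VbrV AGGGC/2: at [53, 71] ⇒ [55, 73]

All cut coordinates (distinct, sorted): [12, 27, 38, 50, 55, 66, 73]

Fragment lengths:
  [0,12): 12 bp
  [12,27): 15 bp
  [27,38): 11 bp
  [38,50): 12 bp
  [50,55): 5 bp
  [55,66): 11 bp
  [66,73): 7 bp
  [73,82): 9 bp

[5,7,9,11,11,12,12,15]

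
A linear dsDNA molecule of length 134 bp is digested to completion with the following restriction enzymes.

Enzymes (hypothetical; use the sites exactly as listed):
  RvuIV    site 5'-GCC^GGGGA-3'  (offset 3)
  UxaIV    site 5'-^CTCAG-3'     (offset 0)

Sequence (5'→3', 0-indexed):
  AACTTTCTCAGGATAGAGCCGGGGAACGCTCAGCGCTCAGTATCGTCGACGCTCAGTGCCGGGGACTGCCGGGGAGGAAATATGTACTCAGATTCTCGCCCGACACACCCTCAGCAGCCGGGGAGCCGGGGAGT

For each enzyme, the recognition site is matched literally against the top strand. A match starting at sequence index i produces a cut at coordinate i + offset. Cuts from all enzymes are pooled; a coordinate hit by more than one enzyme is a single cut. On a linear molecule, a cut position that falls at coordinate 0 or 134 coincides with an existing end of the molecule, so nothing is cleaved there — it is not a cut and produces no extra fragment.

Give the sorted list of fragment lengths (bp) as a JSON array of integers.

Scan for sites:
  RvuIV (GCCGGGGA, off=3): starts [17, 57, 67, 116, 124] → cuts [20, 60, 70, 119, 127]
  UxaIV (CTCAG, off=0): starts [6, 28, 35, 51, 86, 109] → cuts [6, 28, 35, 51, 86, 109]

All cut coordinates (distinct, sorted): [6, 20, 28, 35, 51, 60, 70, 86, 109, 119, 127]

Fragments:
  [0,6): 6 bp
  [6,20): 14 bp
  [20,28): 8 bp
  [28,35): 7 bp
  [35,51): 16 bp
  [51,60): 9 bp
  [60,70): 10 bp
  [70,86): 16 bp
  [86,109): 23 bp
  [109,119): 10 bp
  [119,127): 8 bp
  [127,134): 7 bp

[6,7,7,8,8,9,10,10,14,16,16,23]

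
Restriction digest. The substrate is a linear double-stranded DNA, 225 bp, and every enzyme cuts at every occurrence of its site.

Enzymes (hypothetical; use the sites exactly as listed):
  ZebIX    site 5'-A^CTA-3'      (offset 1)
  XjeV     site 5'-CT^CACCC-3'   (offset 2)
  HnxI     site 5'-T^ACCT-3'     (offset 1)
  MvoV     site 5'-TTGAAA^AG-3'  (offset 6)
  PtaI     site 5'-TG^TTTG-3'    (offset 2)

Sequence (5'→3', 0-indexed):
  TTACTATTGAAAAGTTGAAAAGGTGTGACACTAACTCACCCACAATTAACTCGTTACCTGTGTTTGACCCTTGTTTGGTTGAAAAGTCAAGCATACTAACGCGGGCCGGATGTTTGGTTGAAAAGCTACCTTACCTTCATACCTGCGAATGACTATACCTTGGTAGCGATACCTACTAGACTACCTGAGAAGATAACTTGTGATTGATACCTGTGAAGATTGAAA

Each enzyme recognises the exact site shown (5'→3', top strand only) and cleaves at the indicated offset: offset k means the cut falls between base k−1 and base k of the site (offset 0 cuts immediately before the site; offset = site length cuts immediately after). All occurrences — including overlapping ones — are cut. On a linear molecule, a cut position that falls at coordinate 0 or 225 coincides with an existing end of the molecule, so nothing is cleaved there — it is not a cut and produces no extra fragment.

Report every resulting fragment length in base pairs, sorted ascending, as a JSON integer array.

[2,3,4,4,5,5,5,6,7,8,8,9,10,11,11,11,11,12,14,17,17,19,26]

Site scan:
  ZebIX ACTA/1: at [2, 29, 94, 151, 174, 179] ⇒ [3, 30, 95, 152, 175, 180]
  XjeV CTCACCC/2: at [34] ⇒ [36]
  HnxI TACCT/1: at [54, 126, 131, 139, 155, 169, 181, 207] ⇒ [55, 127, 132, 140, 156, 170, 182, 208]
  MvoV TTGAAAAG/6: at [6, 14, 78, 117] ⇒ [12, 20, 84, 123]
  PtaI TGTTTG/2: at [60, 71, 110] ⇒ [62, 73, 112]

All cut coordinates (distinct, sorted): [3, 12, 20, 30, 36, 55, 62, 73, 84, 95, 112, 123, 127, 132, 140, 152, 156, 170, 175, 180, 182, 208]

Fragment lengths:
  [0,3): 3 bp
  [3,12): 9 bp
  [12,20): 8 bp
  [20,30): 10 bp
  [30,36): 6 bp
  [36,55): 19 bp
  [55,62): 7 bp
  [62,73): 11 bp
  [73,84): 11 bp
  [84,95): 11 bp
  [95,112): 17 bp
  [112,123): 11 bp
  [123,127): 4 bp
  [127,132): 5 bp
  [132,140): 8 bp
  [140,152): 12 bp
  [152,156): 4 bp
  [156,170): 14 bp
  [170,175): 5 bp
  [175,180): 5 bp
  [180,182): 2 bp
  [182,208): 26 bp
  [208,225): 17 bp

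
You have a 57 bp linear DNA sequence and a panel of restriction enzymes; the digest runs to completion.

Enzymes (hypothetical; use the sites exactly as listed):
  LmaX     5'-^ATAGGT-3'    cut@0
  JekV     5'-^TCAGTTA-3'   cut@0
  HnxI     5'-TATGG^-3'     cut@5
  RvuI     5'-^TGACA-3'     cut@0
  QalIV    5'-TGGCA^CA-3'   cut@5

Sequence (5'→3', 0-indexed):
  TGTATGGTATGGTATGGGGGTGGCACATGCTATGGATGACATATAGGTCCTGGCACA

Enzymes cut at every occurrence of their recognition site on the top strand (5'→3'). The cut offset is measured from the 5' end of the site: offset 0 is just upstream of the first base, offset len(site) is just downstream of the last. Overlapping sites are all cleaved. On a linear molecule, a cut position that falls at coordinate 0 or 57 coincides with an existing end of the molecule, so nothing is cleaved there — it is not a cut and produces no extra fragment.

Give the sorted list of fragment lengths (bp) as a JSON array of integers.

[1,2,5,5,6,7,8,10,13]

Scan for sites:
  LmaX ATAGGT/0: at [42] ⇒ [42]
  JekV (TCAGTTA, off=0): no sites
  HnxI TATGG/5: at [2, 7, 12, 30] ⇒ [7, 12, 17, 35]
  RvuI TGACA/0: at [36] ⇒ [36]
  QalIV TGGCACA/5: at [20, 50] ⇒ [25, 55]

Pooled cuts: [7, 12, 17, 25, 35, 36, 42, 55]

Fragment lengths:
  [0,7): 7 bp
  [7,12): 5 bp
  [12,17): 5 bp
  [17,25): 8 bp
  [25,35): 10 bp
  [35,36): 1 bp
  [36,42): 6 bp
  [42,55): 13 bp
  [55,57): 2 bp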